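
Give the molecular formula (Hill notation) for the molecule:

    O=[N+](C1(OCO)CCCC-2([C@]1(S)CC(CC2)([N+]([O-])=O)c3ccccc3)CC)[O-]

Heavy atoms from the SMILES: 19 C, 2 N, 6 O, 1 S.
Implicit hydrogens by atom environment:
  8 × C: 2 H each → 16
  5 × C (aromatic): 1 H each → 5
  4 × C: no H
  3 × O: no H
  2 × N (charge +1): no H
  2 × O (charge -1): no H
  1 × C: 3 H
  1 × C (aromatic): no H
  1 × O: 1 H
  1 × S: 1 H
  Total hydrogens = 26.
Molecular formula: C19H26N2O6S

C19H26N2O6S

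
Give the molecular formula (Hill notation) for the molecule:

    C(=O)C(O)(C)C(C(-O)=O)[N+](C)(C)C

Heavy atoms from the SMILES: 8 C, 1 N, 4 O.
Implicit hydrogens by atom environment:
  4 × C: 3 H each → 12
  2 × C: 1 H each → 2
  2 × C: no H
  2 × O: 1 H each → 2
  2 × O: no H
  1 × N (charge +1): no H
  Total hydrogens = 16.
Net charge +1.
Molecular formula: C8H16NO4+

C8H16NO4+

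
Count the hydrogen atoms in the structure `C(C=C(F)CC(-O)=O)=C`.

Hydrogens are implicit in SMILES; fill each atom to its normal valence:
  2 × C: 2 H each → 4
  2 × C: 1 H each → 2
  2 × C: no H
  1 × F: no H
  1 × O: 1 H
  1 × O: no H
  Total hydrogens = 7.

7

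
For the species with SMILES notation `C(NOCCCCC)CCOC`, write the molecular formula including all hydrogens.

Heavy atoms from the SMILES: 9 C, 1 N, 2 O.
Implicit hydrogens by atom environment:
  7 × C: 2 H each → 14
  2 × C: 3 H each → 6
  2 × O: no H
  1 × N: 1 H
  Total hydrogens = 21.
Molecular formula: C9H21NO2

C9H21NO2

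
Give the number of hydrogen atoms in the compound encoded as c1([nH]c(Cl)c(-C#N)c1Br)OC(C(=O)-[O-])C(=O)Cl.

Hydrogens are implicit in SMILES; fill each atom to its normal valence:
  4 × C (aromatic): no H
  3 × C: no H
  3 × O: no H
  2 × Cl: no H
  1 × Br: no H
  1 × C: 1 H
  1 × N (aromatic): 1 H
  1 × N: no H
  1 × O (charge -1): no H
  Total hydrogens = 2.

2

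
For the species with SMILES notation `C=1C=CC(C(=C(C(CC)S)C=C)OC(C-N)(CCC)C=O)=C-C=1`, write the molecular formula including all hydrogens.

Heavy atoms from the SMILES: 19 C, 1 N, 2 O, 1 S.
Implicit hydrogens by atom environment:
  5 × C: 2 H each → 10
  5 × C (aromatic): 1 H each → 5
  3 × C: 1 H each → 3
  3 × C: no H
  2 × C: 3 H each → 6
  2 × O: no H
  1 × C (aromatic): no H
  1 × N: 2 H
  1 × S: 1 H
  Total hydrogens = 27.
Molecular formula: C19H27NO2S

C19H27NO2S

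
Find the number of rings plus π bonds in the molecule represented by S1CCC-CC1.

Molecular formula from the SMILES: C5H10S.
DoU = (2C + 2 + N − H − X)/2 = (2·5 + 2 + 0 − 10 − 0)/2 = 2/2 = 1.
(Structurally: 1 ring(s) + 0 π bond(s) = 1.)

1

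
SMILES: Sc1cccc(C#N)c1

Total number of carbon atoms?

7

The symbol for carbon appears 7 times in the SMILES. Lowercase c denotes aromatic carbon and counts toward C.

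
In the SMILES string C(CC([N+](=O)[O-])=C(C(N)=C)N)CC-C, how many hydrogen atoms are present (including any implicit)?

17

Hydrogens are implicit in SMILES; fill each atom to its normal valence:
  5 × C: 2 H each → 10
  3 × C: no H
  2 × N: 2 H each → 4
  1 × C: 3 H
  1 × N (charge +1): no H
  1 × O: no H
  1 × O (charge -1): no H
  Total hydrogens = 17.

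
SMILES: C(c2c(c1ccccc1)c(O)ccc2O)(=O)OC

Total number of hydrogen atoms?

12

Hydrogens are implicit in SMILES; fill each atom to its normal valence:
  7 × C (aromatic): 1 H each → 7
  5 × C (aromatic): no H
  2 × O: 1 H each → 2
  2 × O: no H
  1 × C: 3 H
  1 × C: no H
  Total hydrogens = 12.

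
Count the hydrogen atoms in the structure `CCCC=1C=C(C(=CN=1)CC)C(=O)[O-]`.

14

Hydrogens are implicit in SMILES; fill each atom to its normal valence:
  3 × C: 2 H each → 6
  3 × C (aromatic): no H
  2 × C: 3 H each → 6
  2 × C (aromatic): 1 H each → 2
  1 × C: no H
  1 × N (aromatic): no H
  1 × O: no H
  1 × O (charge -1): no H
  Total hydrogens = 14.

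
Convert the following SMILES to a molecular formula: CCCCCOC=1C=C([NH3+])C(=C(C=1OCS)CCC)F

Heavy atoms from the SMILES: 15 C, 1 F, 1 N, 2 O, 1 S.
Implicit hydrogens by atom environment:
  7 × C: 2 H each → 14
  5 × C (aromatic): no H
  2 × C: 3 H each → 6
  2 × O: no H
  1 × C (aromatic): 1 H
  1 × F: no H
  1 × N (charge +1): 3 H
  1 × S: 1 H
  Total hydrogens = 25.
Net charge +1.
Molecular formula: C15H25FNO2S+

C15H25FNO2S+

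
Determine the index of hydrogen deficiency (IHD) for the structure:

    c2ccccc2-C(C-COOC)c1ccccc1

Molecular formula from the SMILES: C16H18O2.
DoU = (2C + 2 + N − H − X)/2 = (2·16 + 2 + 0 − 18 − 0)/2 = 16/2 = 8.
(Structurally: 2 ring(s) + 6 π bond(s) = 8.)

8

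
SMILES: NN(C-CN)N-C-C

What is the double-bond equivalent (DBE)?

Molecular formula from the SMILES: C4H14N4.
DoU = (2C + 2 + N − H − X)/2 = (2·4 + 2 + 4 − 14 − 0)/2 = 0/2 = 0.
(Structurally: 0 ring(s) + 0 π bond(s) = 0.)

0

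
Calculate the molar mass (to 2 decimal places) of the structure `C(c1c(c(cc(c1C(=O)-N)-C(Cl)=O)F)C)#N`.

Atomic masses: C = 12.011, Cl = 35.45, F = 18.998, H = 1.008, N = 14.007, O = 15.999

Molecular formula: C10H6ClFN2O2.
M = 10×12.011 + 1×35.45 + 1×18.998 + 6×1.008 + 2×14.007 + 2×15.999 = 240.62 g/mol.

240.62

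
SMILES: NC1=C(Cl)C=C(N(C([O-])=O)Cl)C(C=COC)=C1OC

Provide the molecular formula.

Heavy atoms from the SMILES: 11 C, 2 Cl, 2 N, 4 O.
Implicit hydrogens by atom environment:
  5 × C (aromatic): no H
  3 × O: no H
  2 × C: 3 H each → 6
  2 × C: 1 H each → 2
  2 × Cl: no H
  1 × C (aromatic): 1 H
  1 × C: no H
  1 × N: 2 H
  1 × N: no H
  1 × O (charge -1): no H
  Total hydrogens = 11.
Net charge -1.
Molecular formula: C11H11Cl2N2O4-

C11H11Cl2N2O4-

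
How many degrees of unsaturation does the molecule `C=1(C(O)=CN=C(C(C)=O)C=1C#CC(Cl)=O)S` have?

Molecular formula from the SMILES: C10H6ClNO3S.
DoU = (2C + 2 + N − H − X)/2 = (2·10 + 2 + 1 − 6 − 1)/2 = 16/2 = 8.
(Structurally: 1 ring(s) + 7 π bond(s) = 8.)

8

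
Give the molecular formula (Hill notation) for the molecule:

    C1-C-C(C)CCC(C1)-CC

C10H20

Heavy atoms from the SMILES: 10 C.
Implicit hydrogens by atom environment:
  6 × C: 2 H each → 12
  2 × C: 3 H each → 6
  2 × C: 1 H each → 2
  Total hydrogens = 20.
Molecular formula: C10H20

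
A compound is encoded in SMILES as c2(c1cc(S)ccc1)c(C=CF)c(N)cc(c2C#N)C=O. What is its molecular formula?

Heavy atoms from the SMILES: 16 C, 1 F, 2 N, 1 O, 1 S.
Implicit hydrogens by atom environment:
  7 × C (aromatic): no H
  5 × C (aromatic): 1 H each → 5
  3 × C: 1 H each → 3
  1 × C: no H
  1 × F: no H
  1 × N: 2 H
  1 × N: no H
  1 × O: no H
  1 × S: 1 H
  Total hydrogens = 11.
Molecular formula: C16H11FN2OS

C16H11FN2OS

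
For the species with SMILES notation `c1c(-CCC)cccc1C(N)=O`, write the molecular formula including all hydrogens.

C10H13NO

Heavy atoms from the SMILES: 10 C, 1 N, 1 O.
Implicit hydrogens by atom environment:
  4 × C (aromatic): 1 H each → 4
  2 × C: 2 H each → 4
  2 × C (aromatic): no H
  1 × C: 3 H
  1 × C: no H
  1 × N: 2 H
  1 × O: no H
  Total hydrogens = 13.
Molecular formula: C10H13NO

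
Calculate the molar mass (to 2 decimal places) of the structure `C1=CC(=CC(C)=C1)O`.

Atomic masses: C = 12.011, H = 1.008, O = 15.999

108.14

Molecular formula: C7H8O.
M = 7×12.011 + 8×1.008 + 1×15.999 = 108.14 g/mol.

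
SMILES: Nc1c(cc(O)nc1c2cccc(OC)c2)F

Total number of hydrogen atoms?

Hydrogens are implicit in SMILES; fill each atom to its normal valence:
  6 × C (aromatic): no H
  5 × C (aromatic): 1 H each → 5
  1 × C: 3 H
  1 × F: no H
  1 × N: 2 H
  1 × N (aromatic): no H
  1 × O: 1 H
  1 × O: no H
  Total hydrogens = 11.

11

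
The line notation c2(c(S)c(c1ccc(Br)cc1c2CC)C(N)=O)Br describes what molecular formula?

Heavy atoms from the SMILES: 2 Br, 13 C, 1 N, 1 O, 1 S.
Implicit hydrogens by atom environment:
  7 × C (aromatic): no H
  3 × C (aromatic): 1 H each → 3
  2 × Br: no H
  1 × C: 3 H
  1 × C: 2 H
  1 × C: no H
  1 × N: 2 H
  1 × O: no H
  1 × S: 1 H
  Total hydrogens = 11.
Molecular formula: C13H11Br2NOS

C13H11Br2NOS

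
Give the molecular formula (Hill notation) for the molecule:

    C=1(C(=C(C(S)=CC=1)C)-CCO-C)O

C10H14O2S

Heavy atoms from the SMILES: 10 C, 2 O, 1 S.
Implicit hydrogens by atom environment:
  4 × C (aromatic): no H
  2 × C: 3 H each → 6
  2 × C: 2 H each → 4
  2 × C (aromatic): 1 H each → 2
  1 × O: 1 H
  1 × O: no H
  1 × S: 1 H
  Total hydrogens = 14.
Molecular formula: C10H14O2S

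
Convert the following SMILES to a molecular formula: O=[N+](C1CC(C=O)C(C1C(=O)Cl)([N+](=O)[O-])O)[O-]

Heavy atoms from the SMILES: 7 C, 1 Cl, 2 N, 7 O.
Implicit hydrogens by atom environment:
  4 × C: 1 H each → 4
  4 × O: no H
  2 × C: no H
  2 × N (charge +1): no H
  2 × O (charge -1): no H
  1 × C: 2 H
  1 × Cl: no H
  1 × O: 1 H
  Total hydrogens = 7.
Molecular formula: C7H7ClN2O7

C7H7ClN2O7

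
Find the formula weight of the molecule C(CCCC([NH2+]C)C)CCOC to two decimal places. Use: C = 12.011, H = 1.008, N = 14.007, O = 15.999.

Molecular formula: C10H24NO+.
M = 10×12.011 + 24×1.008 + 1×14.007 + 1×15.999 = 174.31 g/mol.

174.31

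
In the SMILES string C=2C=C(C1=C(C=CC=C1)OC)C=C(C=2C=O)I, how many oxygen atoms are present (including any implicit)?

The symbol for oxygen appears 2 times in the SMILES.

2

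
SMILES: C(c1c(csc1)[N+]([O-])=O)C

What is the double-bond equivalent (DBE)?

4

Molecular formula from the SMILES: C6H7NO2S.
DoU = (2C + 2 + N − H − X)/2 = (2·6 + 2 + 1 − 7 − 0)/2 = 8/2 = 4.
(Structurally: 1 ring(s) + 3 π bond(s) = 4.)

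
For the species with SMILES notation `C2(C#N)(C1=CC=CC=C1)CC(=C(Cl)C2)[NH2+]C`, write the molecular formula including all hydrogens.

C13H14ClN2+

Heavy atoms from the SMILES: 13 C, 1 Cl, 2 N.
Implicit hydrogens by atom environment:
  5 × C (aromatic): 1 H each → 5
  4 × C: no H
  2 × C: 2 H each → 4
  1 × C: 3 H
  1 × C (aromatic): no H
  1 × Cl: no H
  1 × N (charge +1): 2 H
  1 × N: no H
  Total hydrogens = 14.
Net charge +1.
Molecular formula: C13H14ClN2+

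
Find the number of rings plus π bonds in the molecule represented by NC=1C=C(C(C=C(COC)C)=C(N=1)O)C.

Molecular formula from the SMILES: C11H16N2O2.
DoU = (2C + 2 + N − H − X)/2 = (2·11 + 2 + 2 − 16 − 0)/2 = 10/2 = 5.
(Structurally: 1 ring(s) + 4 π bond(s) = 5.)

5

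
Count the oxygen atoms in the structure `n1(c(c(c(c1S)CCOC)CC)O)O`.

The symbol for oxygen appears 3 times in the SMILES.

3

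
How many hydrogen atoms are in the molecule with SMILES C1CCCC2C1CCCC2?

Hydrogens are implicit in SMILES; fill each atom to its normal valence:
  8 × C: 2 H each → 16
  2 × C: 1 H each → 2
  Total hydrogens = 18.

18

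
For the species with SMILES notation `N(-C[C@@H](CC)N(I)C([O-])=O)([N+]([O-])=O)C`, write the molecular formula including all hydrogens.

C6H11IN3O4-

Heavy atoms from the SMILES: 6 C, 1 I, 3 N, 4 O.
Implicit hydrogens by atom environment:
  2 × C: 3 H each → 6
  2 × C: 2 H each → 4
  2 × N: no H
  2 × O: no H
  2 × O (charge -1): no H
  1 × C: 1 H
  1 × C: no H
  1 × I: no H
  1 × N (charge +1): no H
  Total hydrogens = 11.
Net charge -1.
Molecular formula: C6H11IN3O4-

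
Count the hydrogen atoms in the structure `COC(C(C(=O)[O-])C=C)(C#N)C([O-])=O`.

Hydrogens are implicit in SMILES; fill each atom to its normal valence:
  4 × C: no H
  3 × O: no H
  2 × C: 1 H each → 2
  2 × O (charge -1): no H
  1 × C: 3 H
  1 × C: 2 H
  1 × N: no H
  Total hydrogens = 7.

7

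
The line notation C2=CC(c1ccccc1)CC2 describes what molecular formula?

Heavy atoms from the SMILES: 11 C.
Implicit hydrogens by atom environment:
  5 × C (aromatic): 1 H each → 5
  3 × C: 1 H each → 3
  2 × C: 2 H each → 4
  1 × C (aromatic): no H
  Total hydrogens = 12.
Molecular formula: C11H12

C11H12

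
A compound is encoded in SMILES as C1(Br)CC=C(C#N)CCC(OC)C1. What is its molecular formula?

Heavy atoms from the SMILES: 1 Br, 10 C, 1 N, 1 O.
Implicit hydrogens by atom environment:
  4 × C: 2 H each → 8
  3 × C: 1 H each → 3
  2 × C: no H
  1 × Br: no H
  1 × C: 3 H
  1 × N: no H
  1 × O: no H
  Total hydrogens = 14.
Molecular formula: C10H14BrNO

C10H14BrNO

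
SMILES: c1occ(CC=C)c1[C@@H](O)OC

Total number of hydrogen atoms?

Hydrogens are implicit in SMILES; fill each atom to its normal valence:
  2 × C: 2 H each → 4
  2 × C (aromatic): 1 H each → 2
  2 × C: 1 H each → 2
  2 × C (aromatic): no H
  1 × C: 3 H
  1 × O: 1 H
  1 × O (aromatic): no H
  1 × O: no H
  Total hydrogens = 12.

12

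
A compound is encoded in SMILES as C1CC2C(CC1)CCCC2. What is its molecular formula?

Heavy atoms from the SMILES: 10 C.
Implicit hydrogens by atom environment:
  8 × C: 2 H each → 16
  2 × C: 1 H each → 2
  Total hydrogens = 18.
Molecular formula: C10H18

C10H18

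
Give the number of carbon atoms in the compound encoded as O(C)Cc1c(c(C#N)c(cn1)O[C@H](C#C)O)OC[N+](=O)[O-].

The symbol for carbon appears 12 times in the SMILES. Lowercase c denotes aromatic carbon and counts toward C.

12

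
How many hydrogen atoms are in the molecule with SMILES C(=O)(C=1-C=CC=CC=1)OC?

Hydrogens are implicit in SMILES; fill each atom to its normal valence:
  5 × C (aromatic): 1 H each → 5
  2 × O: no H
  1 × C: 3 H
  1 × C (aromatic): no H
  1 × C: no H
  Total hydrogens = 8.

8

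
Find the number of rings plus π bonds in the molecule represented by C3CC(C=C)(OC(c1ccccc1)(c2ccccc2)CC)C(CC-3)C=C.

11

Molecular formula from the SMILES: C25H30O.
DoU = (2C + 2 + N − H − X)/2 = (2·25 + 2 + 0 − 30 − 0)/2 = 22/2 = 11.
(Structurally: 3 ring(s) + 8 π bond(s) = 11.)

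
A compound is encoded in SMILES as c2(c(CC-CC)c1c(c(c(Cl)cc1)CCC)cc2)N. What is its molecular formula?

Heavy atoms from the SMILES: 17 C, 1 Cl, 1 N.
Implicit hydrogens by atom environment:
  6 × C (aromatic): no H
  5 × C: 2 H each → 10
  4 × C (aromatic): 1 H each → 4
  2 × C: 3 H each → 6
  1 × Cl: no H
  1 × N: 2 H
  Total hydrogens = 22.
Molecular formula: C17H22ClN

C17H22ClN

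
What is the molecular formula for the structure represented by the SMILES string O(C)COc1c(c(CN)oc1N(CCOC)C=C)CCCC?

Heavy atoms from the SMILES: 16 C, 2 N, 4 O.
Implicit hydrogens by atom environment:
  8 × C: 2 H each → 16
  4 × C (aromatic): no H
  3 × C: 3 H each → 9
  3 × O: no H
  1 × C: 1 H
  1 × N: 2 H
  1 × N: no H
  1 × O (aromatic): no H
  Total hydrogens = 28.
Molecular formula: C16H28N2O4

C16H28N2O4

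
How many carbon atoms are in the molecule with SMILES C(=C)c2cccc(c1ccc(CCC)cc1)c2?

17

The symbol for carbon appears 17 times in the SMILES. Lowercase c denotes aromatic carbon and counts toward C.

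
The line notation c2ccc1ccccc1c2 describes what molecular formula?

C10H8

Heavy atoms from the SMILES: 10 C.
Implicit hydrogens by atom environment:
  8 × C (aromatic): 1 H each → 8
  2 × C (aromatic): no H
  Total hydrogens = 8.
Molecular formula: C10H8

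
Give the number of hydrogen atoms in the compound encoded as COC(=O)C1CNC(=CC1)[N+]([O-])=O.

10

Hydrogens are implicit in SMILES; fill each atom to its normal valence:
  3 × O: no H
  2 × C: 2 H each → 4
  2 × C: 1 H each → 2
  2 × C: no H
  1 × C: 3 H
  1 × N: 1 H
  1 × N (charge +1): no H
  1 × O (charge -1): no H
  Total hydrogens = 10.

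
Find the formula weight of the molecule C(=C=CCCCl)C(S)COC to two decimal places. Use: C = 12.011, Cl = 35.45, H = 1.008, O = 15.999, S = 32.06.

192.70

Molecular formula: C8H13ClOS.
M = 8×12.011 + 1×35.45 + 13×1.008 + 1×15.999 + 1×32.06 = 192.70 g/mol.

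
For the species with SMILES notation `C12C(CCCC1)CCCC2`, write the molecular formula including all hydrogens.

Heavy atoms from the SMILES: 10 C.
Implicit hydrogens by atom environment:
  8 × C: 2 H each → 16
  2 × C: 1 H each → 2
  Total hydrogens = 18.
Molecular formula: C10H18

C10H18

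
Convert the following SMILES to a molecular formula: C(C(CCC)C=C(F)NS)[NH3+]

Heavy atoms from the SMILES: 7 C, 1 F, 2 N, 1 S.
Implicit hydrogens by atom environment:
  3 × C: 2 H each → 6
  2 × C: 1 H each → 2
  1 × C: 3 H
  1 × C: no H
  1 × F: no H
  1 × N (charge +1): 3 H
  1 × N: 1 H
  1 × S: 1 H
  Total hydrogens = 16.
Net charge +1.
Molecular formula: C7H16FN2S+

C7H16FN2S+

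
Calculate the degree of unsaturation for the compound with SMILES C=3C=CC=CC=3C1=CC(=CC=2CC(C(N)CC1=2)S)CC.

9

Molecular formula from the SMILES: C18H21NS.
DoU = (2C + 2 + N − H − X)/2 = (2·18 + 2 + 1 − 21 − 0)/2 = 18/2 = 9.
(Structurally: 3 ring(s) + 6 π bond(s) = 9.)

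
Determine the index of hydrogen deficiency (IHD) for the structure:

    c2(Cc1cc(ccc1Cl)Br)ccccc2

8

Molecular formula from the SMILES: C13H10BrCl.
DoU = (2C + 2 + N − H − X)/2 = (2·13 + 2 + 0 − 10 − 2)/2 = 16/2 = 8.
(Structurally: 2 ring(s) + 6 π bond(s) = 8.)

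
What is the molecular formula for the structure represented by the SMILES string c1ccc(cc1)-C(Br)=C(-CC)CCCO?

C13H17BrO

Heavy atoms from the SMILES: 1 Br, 13 C, 1 O.
Implicit hydrogens by atom environment:
  5 × C (aromatic): 1 H each → 5
  4 × C: 2 H each → 8
  2 × C: no H
  1 × Br: no H
  1 × C: 3 H
  1 × C (aromatic): no H
  1 × O: 1 H
  Total hydrogens = 17.
Molecular formula: C13H17BrO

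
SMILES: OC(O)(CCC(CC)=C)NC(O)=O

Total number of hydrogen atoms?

15

Hydrogens are implicit in SMILES; fill each atom to its normal valence:
  4 × C: 2 H each → 8
  3 × C: no H
  3 × O: 1 H each → 3
  1 × C: 3 H
  1 × N: 1 H
  1 × O: no H
  Total hydrogens = 15.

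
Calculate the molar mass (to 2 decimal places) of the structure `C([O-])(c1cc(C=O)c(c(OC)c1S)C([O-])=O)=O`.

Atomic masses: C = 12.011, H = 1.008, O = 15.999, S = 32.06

254.21

Molecular formula: [C10H6O6S]2-.
M = 10×12.011 + 6×1.008 + 6×15.999 + 1×32.06 = 254.21 g/mol.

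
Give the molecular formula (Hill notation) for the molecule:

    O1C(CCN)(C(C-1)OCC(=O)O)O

Heavy atoms from the SMILES: 7 C, 1 N, 5 O.
Implicit hydrogens by atom environment:
  4 × C: 2 H each → 8
  3 × O: no H
  2 × C: no H
  2 × O: 1 H each → 2
  1 × C: 1 H
  1 × N: 2 H
  Total hydrogens = 13.
Molecular formula: C7H13NO5

C7H13NO5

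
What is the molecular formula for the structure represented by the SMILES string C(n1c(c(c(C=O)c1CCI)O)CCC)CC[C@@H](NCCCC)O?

Heavy atoms from the SMILES: 18 C, 1 I, 2 N, 3 O.
Implicit hydrogens by atom environment:
  10 × C: 2 H each → 20
  4 × C (aromatic): no H
  2 × C: 3 H each → 6
  2 × C: 1 H each → 2
  2 × O: 1 H each → 2
  1 × I: no H
  1 × N: 1 H
  1 × N (aromatic): no H
  1 × O: no H
  Total hydrogens = 31.
Molecular formula: C18H31IN2O3

C18H31IN2O3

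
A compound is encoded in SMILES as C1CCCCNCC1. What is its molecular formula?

C7H15N

Heavy atoms from the SMILES: 7 C, 1 N.
Implicit hydrogens by atom environment:
  7 × C: 2 H each → 14
  1 × N: 1 H
  Total hydrogens = 15.
Molecular formula: C7H15N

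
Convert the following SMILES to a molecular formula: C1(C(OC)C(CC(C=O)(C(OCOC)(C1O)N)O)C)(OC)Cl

Heavy atoms from the SMILES: 13 C, 1 Cl, 1 N, 7 O.
Implicit hydrogens by atom environment:
  5 × O: no H
  4 × C: 3 H each → 12
  4 × C: 1 H each → 4
  3 × C: no H
  2 × C: 2 H each → 4
  2 × O: 1 H each → 2
  1 × Cl: no H
  1 × N: 2 H
  Total hydrogens = 24.
Molecular formula: C13H24ClNO7

C13H24ClNO7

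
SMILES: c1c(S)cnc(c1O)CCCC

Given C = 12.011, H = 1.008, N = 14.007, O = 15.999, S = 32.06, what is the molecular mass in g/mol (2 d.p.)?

Molecular formula: C9H13NOS.
M = 9×12.011 + 13×1.008 + 1×14.007 + 1×15.999 + 1×32.06 = 183.27 g/mol.

183.27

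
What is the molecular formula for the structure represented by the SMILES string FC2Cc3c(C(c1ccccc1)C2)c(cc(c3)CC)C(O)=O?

Heavy atoms from the SMILES: 19 C, 1 F, 2 O.
Implicit hydrogens by atom environment:
  7 × C (aromatic): 1 H each → 7
  5 × C (aromatic): no H
  3 × C: 2 H each → 6
  2 × C: 1 H each → 2
  1 × C: 3 H
  1 × C: no H
  1 × F: no H
  1 × O: 1 H
  1 × O: no H
  Total hydrogens = 19.
Molecular formula: C19H19FO2

C19H19FO2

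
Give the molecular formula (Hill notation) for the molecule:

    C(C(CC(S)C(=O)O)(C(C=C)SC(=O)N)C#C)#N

C11H12N2O3S2

Heavy atoms from the SMILES: 11 C, 2 N, 3 O, 2 S.
Implicit hydrogens by atom environment:
  5 × C: no H
  4 × C: 1 H each → 4
  2 × C: 2 H each → 4
  2 × O: no H
  1 × N: 2 H
  1 × N: no H
  1 × O: 1 H
  1 × S: 1 H
  1 × S: no H
  Total hydrogens = 12.
Molecular formula: C11H12N2O3S2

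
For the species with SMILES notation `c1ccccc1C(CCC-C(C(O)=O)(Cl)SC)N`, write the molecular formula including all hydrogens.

Heavy atoms from the SMILES: 13 C, 1 Cl, 1 N, 2 O, 1 S.
Implicit hydrogens by atom environment:
  5 × C (aromatic): 1 H each → 5
  3 × C: 2 H each → 6
  2 × C: no H
  1 × C: 3 H
  1 × C: 1 H
  1 × C (aromatic): no H
  1 × Cl: no H
  1 × N: 2 H
  1 × O: 1 H
  1 × O: no H
  1 × S: no H
  Total hydrogens = 18.
Molecular formula: C13H18ClNO2S

C13H18ClNO2S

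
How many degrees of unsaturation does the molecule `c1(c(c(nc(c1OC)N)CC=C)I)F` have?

Molecular formula from the SMILES: C9H10FIN2O.
DoU = (2C + 2 + N − H − X)/2 = (2·9 + 2 + 2 − 10 − 2)/2 = 10/2 = 5.
(Structurally: 1 ring(s) + 4 π bond(s) = 5.)

5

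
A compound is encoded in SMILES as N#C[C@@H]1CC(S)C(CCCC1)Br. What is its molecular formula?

Heavy atoms from the SMILES: 1 Br, 9 C, 1 N, 1 S.
Implicit hydrogens by atom environment:
  5 × C: 2 H each → 10
  3 × C: 1 H each → 3
  1 × Br: no H
  1 × C: no H
  1 × N: no H
  1 × S: 1 H
  Total hydrogens = 14.
Molecular formula: C9H14BrNS

C9H14BrNS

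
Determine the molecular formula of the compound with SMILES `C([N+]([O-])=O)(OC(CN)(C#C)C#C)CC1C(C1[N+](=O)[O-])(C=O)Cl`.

Heavy atoms from the SMILES: 12 C, 1 Cl, 3 N, 6 O.
Implicit hydrogens by atom environment:
  6 × C: 1 H each → 6
  4 × C: no H
  4 × O: no H
  2 × C: 2 H each → 4
  2 × N (charge +1): no H
  2 × O (charge -1): no H
  1 × Cl: no H
  1 × N: 2 H
  Total hydrogens = 12.
Molecular formula: C12H12ClN3O6

C12H12ClN3O6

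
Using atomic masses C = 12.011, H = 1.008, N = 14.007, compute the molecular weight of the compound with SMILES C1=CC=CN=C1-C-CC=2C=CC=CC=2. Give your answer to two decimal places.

Molecular formula: C13H13N.
M = 13×12.011 + 13×1.008 + 1×14.007 = 183.25 g/mol.

183.25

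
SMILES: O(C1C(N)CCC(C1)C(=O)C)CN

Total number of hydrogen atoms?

Hydrogens are implicit in SMILES; fill each atom to its normal valence:
  4 × C: 2 H each → 8
  3 × C: 1 H each → 3
  2 × N: 2 H each → 4
  2 × O: no H
  1 × C: 3 H
  1 × C: no H
  Total hydrogens = 18.

18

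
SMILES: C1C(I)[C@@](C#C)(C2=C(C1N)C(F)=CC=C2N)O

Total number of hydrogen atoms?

Hydrogens are implicit in SMILES; fill each atom to its normal valence:
  4 × C (aromatic): no H
  3 × C: 1 H each → 3
  2 × C (aromatic): 1 H each → 2
  2 × C: no H
  2 × N: 2 H each → 4
  1 × C: 2 H
  1 × F: no H
  1 × I: no H
  1 × O: 1 H
  Total hydrogens = 12.

12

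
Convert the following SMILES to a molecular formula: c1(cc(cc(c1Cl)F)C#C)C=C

C10H6ClF

Heavy atoms from the SMILES: 10 C, 1 Cl, 1 F.
Implicit hydrogens by atom environment:
  4 × C (aromatic): no H
  2 × C (aromatic): 1 H each → 2
  2 × C: 1 H each → 2
  1 × C: 2 H
  1 × C: no H
  1 × Cl: no H
  1 × F: no H
  Total hydrogens = 6.
Molecular formula: C10H6ClF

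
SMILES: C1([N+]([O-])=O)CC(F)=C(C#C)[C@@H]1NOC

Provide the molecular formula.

Heavy atoms from the SMILES: 8 C, 1 F, 2 N, 3 O.
Implicit hydrogens by atom environment:
  3 × C: 1 H each → 3
  3 × C: no H
  2 × O: no H
  1 × C: 3 H
  1 × C: 2 H
  1 × F: no H
  1 × N: 1 H
  1 × N (charge +1): no H
  1 × O (charge -1): no H
  Total hydrogens = 9.
Molecular formula: C8H9FN2O3

C8H9FN2O3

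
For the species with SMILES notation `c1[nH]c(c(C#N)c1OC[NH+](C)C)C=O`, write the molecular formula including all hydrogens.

C9H12N3O2+

Heavy atoms from the SMILES: 9 C, 3 N, 2 O.
Implicit hydrogens by atom environment:
  3 × C (aromatic): no H
  2 × C: 3 H each → 6
  2 × O: no H
  1 × C: 2 H
  1 × C (aromatic): 1 H
  1 × C: 1 H
  1 × C: no H
  1 × N (aromatic): 1 H
  1 × N (charge +1): 1 H
  1 × N: no H
  Total hydrogens = 12.
Net charge +1.
Molecular formula: C9H12N3O2+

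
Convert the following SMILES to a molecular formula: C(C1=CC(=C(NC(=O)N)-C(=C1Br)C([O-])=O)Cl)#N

Heavy atoms from the SMILES: 1 Br, 9 C, 1 Cl, 3 N, 3 O.
Implicit hydrogens by atom environment:
  5 × C (aromatic): no H
  3 × C: no H
  2 × O: no H
  1 × Br: no H
  1 × C (aromatic): 1 H
  1 × Cl: no H
  1 × N: 2 H
  1 × N: 1 H
  1 × N: no H
  1 × O (charge -1): no H
  Total hydrogens = 4.
Net charge -1.
Molecular formula: C9H4BrClN3O3-

C9H4BrClN3O3-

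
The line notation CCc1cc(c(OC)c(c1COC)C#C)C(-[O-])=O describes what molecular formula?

C14H15O4-

Heavy atoms from the SMILES: 14 C, 4 O.
Implicit hydrogens by atom environment:
  5 × C (aromatic): no H
  3 × C: 3 H each → 9
  3 × O: no H
  2 × C: 2 H each → 4
  2 × C: no H
  1 × C (aromatic): 1 H
  1 × C: 1 H
  1 × O (charge -1): no H
  Total hydrogens = 15.
Net charge -1.
Molecular formula: C14H15O4-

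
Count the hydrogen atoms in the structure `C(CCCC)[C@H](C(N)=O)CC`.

19

Hydrogens are implicit in SMILES; fill each atom to its normal valence:
  5 × C: 2 H each → 10
  2 × C: 3 H each → 6
  1 × C: 1 H
  1 × C: no H
  1 × N: 2 H
  1 × O: no H
  Total hydrogens = 19.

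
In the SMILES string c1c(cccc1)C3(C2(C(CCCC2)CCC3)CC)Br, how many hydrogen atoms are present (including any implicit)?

25

Hydrogens are implicit in SMILES; fill each atom to its normal valence:
  8 × C: 2 H each → 16
  5 × C (aromatic): 1 H each → 5
  2 × C: no H
  1 × Br: no H
  1 × C: 3 H
  1 × C: 1 H
  1 × C (aromatic): no H
  Total hydrogens = 25.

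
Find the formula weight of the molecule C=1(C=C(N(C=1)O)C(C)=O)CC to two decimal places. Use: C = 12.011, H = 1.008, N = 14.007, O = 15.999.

Molecular formula: C8H11NO2.
M = 8×12.011 + 11×1.008 + 1×14.007 + 2×15.999 = 153.18 g/mol.

153.18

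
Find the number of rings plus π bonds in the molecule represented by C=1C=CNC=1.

Molecular formula from the SMILES: C4H5N.
DoU = (2C + 2 + N − H − X)/2 = (2·4 + 2 + 1 − 5 − 0)/2 = 6/2 = 3.
(Structurally: 1 ring(s) + 2 π bond(s) = 3.)

3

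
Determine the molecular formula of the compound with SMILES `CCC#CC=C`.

Heavy atoms from the SMILES: 6 C.
Implicit hydrogens by atom environment:
  2 × C: 2 H each → 4
  2 × C: no H
  1 × C: 3 H
  1 × C: 1 H
  Total hydrogens = 8.
Molecular formula: C6H8

C6H8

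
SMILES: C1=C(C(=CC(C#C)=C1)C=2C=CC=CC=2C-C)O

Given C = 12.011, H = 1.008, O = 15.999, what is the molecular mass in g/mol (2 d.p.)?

Molecular formula: C16H14O.
M = 16×12.011 + 14×1.008 + 1×15.999 = 222.29 g/mol.

222.29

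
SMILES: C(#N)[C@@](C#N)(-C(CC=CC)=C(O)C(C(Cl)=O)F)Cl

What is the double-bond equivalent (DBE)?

7

Molecular formula from the SMILES: C11H9Cl2FN2O2.
DoU = (2C + 2 + N − H − X)/2 = (2·11 + 2 + 2 − 9 − 3)/2 = 14/2 = 7.
(Structurally: 0 ring(s) + 7 π bond(s) = 7.)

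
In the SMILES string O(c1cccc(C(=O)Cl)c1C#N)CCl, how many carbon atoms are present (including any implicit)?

9

The symbol for carbon appears 9 times in the SMILES. Lowercase c denotes aromatic carbon and counts toward C.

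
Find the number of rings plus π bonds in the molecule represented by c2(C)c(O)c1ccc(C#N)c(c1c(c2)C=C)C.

Molecular formula from the SMILES: C15H13NO.
DoU = (2C + 2 + N − H − X)/2 = (2·15 + 2 + 1 − 13 − 0)/2 = 20/2 = 10.
(Structurally: 2 ring(s) + 8 π bond(s) = 10.)

10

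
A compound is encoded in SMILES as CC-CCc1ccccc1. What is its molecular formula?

Heavy atoms from the SMILES: 10 C.
Implicit hydrogens by atom environment:
  5 × C (aromatic): 1 H each → 5
  3 × C: 2 H each → 6
  1 × C: 3 H
  1 × C (aromatic): no H
  Total hydrogens = 14.
Molecular formula: C10H14

C10H14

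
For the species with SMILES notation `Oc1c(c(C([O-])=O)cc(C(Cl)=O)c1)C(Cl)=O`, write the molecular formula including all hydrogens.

C9H3Cl2O5-

Heavy atoms from the SMILES: 9 C, 2 Cl, 5 O.
Implicit hydrogens by atom environment:
  4 × C (aromatic): no H
  3 × C: no H
  3 × O: no H
  2 × C (aromatic): 1 H each → 2
  2 × Cl: no H
  1 × O: 1 H
  1 × O (charge -1): no H
  Total hydrogens = 3.
Net charge -1.
Molecular formula: C9H3Cl2O5-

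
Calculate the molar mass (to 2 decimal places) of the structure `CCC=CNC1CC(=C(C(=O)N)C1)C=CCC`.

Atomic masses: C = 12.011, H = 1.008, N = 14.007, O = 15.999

Molecular formula: C14H22N2O.
M = 14×12.011 + 22×1.008 + 2×14.007 + 1×15.999 = 234.34 g/mol.

234.34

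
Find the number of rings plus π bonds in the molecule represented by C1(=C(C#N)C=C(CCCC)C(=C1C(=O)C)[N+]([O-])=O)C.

Molecular formula from the SMILES: C14H16N2O3.
DoU = (2C + 2 + N − H − X)/2 = (2·14 + 2 + 2 − 16 − 0)/2 = 16/2 = 8.
(Structurally: 1 ring(s) + 7 π bond(s) = 8.)

8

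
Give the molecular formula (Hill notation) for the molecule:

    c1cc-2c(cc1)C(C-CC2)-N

Heavy atoms from the SMILES: 10 C, 1 N.
Implicit hydrogens by atom environment:
  4 × C (aromatic): 1 H each → 4
  3 × C: 2 H each → 6
  2 × C (aromatic): no H
  1 × C: 1 H
  1 × N: 2 H
  Total hydrogens = 13.
Molecular formula: C10H13N

C10H13N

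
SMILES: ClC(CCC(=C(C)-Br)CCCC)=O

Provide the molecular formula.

C10H16BrClO

Heavy atoms from the SMILES: 1 Br, 10 C, 1 Cl, 1 O.
Implicit hydrogens by atom environment:
  5 × C: 2 H each → 10
  3 × C: no H
  2 × C: 3 H each → 6
  1 × Br: no H
  1 × Cl: no H
  1 × O: no H
  Total hydrogens = 16.
Molecular formula: C10H16BrClO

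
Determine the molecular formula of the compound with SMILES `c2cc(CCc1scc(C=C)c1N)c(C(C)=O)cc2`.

C16H17NOS

Heavy atoms from the SMILES: 16 C, 1 N, 1 O, 1 S.
Implicit hydrogens by atom environment:
  5 × C (aromatic): 1 H each → 5
  5 × C (aromatic): no H
  3 × C: 2 H each → 6
  1 × C: 3 H
  1 × C: 1 H
  1 × C: no H
  1 × N: 2 H
  1 × O: no H
  1 × S (aromatic): no H
  Total hydrogens = 17.
Molecular formula: C16H17NOS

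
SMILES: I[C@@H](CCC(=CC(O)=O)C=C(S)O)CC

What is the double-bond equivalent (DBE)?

3

Molecular formula from the SMILES: C10H15IO3S.
DoU = (2C + 2 + N − H − X)/2 = (2·10 + 2 + 0 − 15 − 1)/2 = 6/2 = 3.
(Structurally: 0 ring(s) + 3 π bond(s) = 3.)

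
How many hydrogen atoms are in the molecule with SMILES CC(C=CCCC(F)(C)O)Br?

Hydrogens are implicit in SMILES; fill each atom to its normal valence:
  3 × C: 1 H each → 3
  2 × C: 3 H each → 6
  2 × C: 2 H each → 4
  1 × Br: no H
  1 × C: no H
  1 × F: no H
  1 × O: 1 H
  Total hydrogens = 14.

14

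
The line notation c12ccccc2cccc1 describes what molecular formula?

Heavy atoms from the SMILES: 10 C.
Implicit hydrogens by atom environment:
  8 × C (aromatic): 1 H each → 8
  2 × C (aromatic): no H
  Total hydrogens = 8.
Molecular formula: C10H8

C10H8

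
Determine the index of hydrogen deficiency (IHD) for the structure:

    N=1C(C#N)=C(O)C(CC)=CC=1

6

Molecular formula from the SMILES: C8H8N2O.
DoU = (2C + 2 + N − H − X)/2 = (2·8 + 2 + 2 − 8 − 0)/2 = 12/2 = 6.
(Structurally: 1 ring(s) + 5 π bond(s) = 6.)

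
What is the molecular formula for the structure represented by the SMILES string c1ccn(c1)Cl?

Heavy atoms from the SMILES: 4 C, 1 Cl, 1 N.
Implicit hydrogens by atom environment:
  4 × C (aromatic): 1 H each → 4
  1 × Cl: no H
  1 × N (aromatic): no H
  Total hydrogens = 4.
Molecular formula: C4H4ClN

C4H4ClN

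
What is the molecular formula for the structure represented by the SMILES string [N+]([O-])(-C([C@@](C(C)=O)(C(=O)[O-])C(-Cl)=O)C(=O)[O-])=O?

[C7H4ClNO8]2-

Heavy atoms from the SMILES: 7 C, 1 Cl, 1 N, 8 O.
Implicit hydrogens by atom environment:
  5 × C: no H
  5 × O: no H
  3 × O (charge -1): no H
  1 × C: 3 H
  1 × C: 1 H
  1 × Cl: no H
  1 × N (charge +1): no H
  Total hydrogens = 4.
Net charge -2.
Molecular formula: [C7H4ClNO8]2-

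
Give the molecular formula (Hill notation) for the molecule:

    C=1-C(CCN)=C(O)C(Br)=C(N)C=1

C8H11BrN2O

Heavy atoms from the SMILES: 1 Br, 8 C, 2 N, 1 O.
Implicit hydrogens by atom environment:
  4 × C (aromatic): no H
  2 × C: 2 H each → 4
  2 × C (aromatic): 1 H each → 2
  2 × N: 2 H each → 4
  1 × Br: no H
  1 × O: 1 H
  Total hydrogens = 11.
Molecular formula: C8H11BrN2O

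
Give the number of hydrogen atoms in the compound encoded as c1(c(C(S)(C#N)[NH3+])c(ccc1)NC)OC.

Hydrogens are implicit in SMILES; fill each atom to its normal valence:
  3 × C (aromatic): 1 H each → 3
  3 × C (aromatic): no H
  2 × C: 3 H each → 6
  2 × C: no H
  1 × N (charge +1): 3 H
  1 × N: 1 H
  1 × N: no H
  1 × O: no H
  1 × S: 1 H
  Total hydrogens = 14.

14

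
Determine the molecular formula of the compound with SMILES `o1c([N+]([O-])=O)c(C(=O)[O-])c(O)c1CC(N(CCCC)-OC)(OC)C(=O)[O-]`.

[C14H18N2O10]2-

Heavy atoms from the SMILES: 14 C, 2 N, 10 O.
Implicit hydrogens by atom environment:
  5 × O: no H
  4 × C: 2 H each → 8
  4 × C (aromatic): no H
  3 × C: 3 H each → 9
  3 × C: no H
  3 × O (charge -1): no H
  1 × N (charge +1): no H
  1 × N: no H
  1 × O: 1 H
  1 × O (aromatic): no H
  Total hydrogens = 18.
Net charge -2.
Molecular formula: [C14H18N2O10]2-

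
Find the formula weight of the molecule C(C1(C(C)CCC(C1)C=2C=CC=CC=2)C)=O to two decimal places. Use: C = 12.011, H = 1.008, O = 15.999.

216.32

Molecular formula: C15H20O.
M = 15×12.011 + 20×1.008 + 1×15.999 = 216.32 g/mol.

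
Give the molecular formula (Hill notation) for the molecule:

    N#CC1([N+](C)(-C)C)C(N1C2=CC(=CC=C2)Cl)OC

C13H17ClN3O+

Heavy atoms from the SMILES: 13 C, 1 Cl, 3 N, 1 O.
Implicit hydrogens by atom environment:
  4 × C: 3 H each → 12
  4 × C (aromatic): 1 H each → 4
  2 × C: no H
  2 × C (aromatic): no H
  2 × N: no H
  1 × C: 1 H
  1 × Cl: no H
  1 × N (charge +1): no H
  1 × O: no H
  Total hydrogens = 17.
Net charge +1.
Molecular formula: C13H17ClN3O+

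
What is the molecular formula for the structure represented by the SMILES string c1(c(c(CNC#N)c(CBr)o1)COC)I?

C9H10BrIN2O2

Heavy atoms from the SMILES: 1 Br, 9 C, 1 I, 2 N, 2 O.
Implicit hydrogens by atom environment:
  4 × C (aromatic): no H
  3 × C: 2 H each → 6
  1 × Br: no H
  1 × C: 3 H
  1 × C: no H
  1 × I: no H
  1 × N: 1 H
  1 × N: no H
  1 × O (aromatic): no H
  1 × O: no H
  Total hydrogens = 10.
Molecular formula: C9H10BrIN2O2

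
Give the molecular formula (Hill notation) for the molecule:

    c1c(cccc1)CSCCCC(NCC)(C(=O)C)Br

Heavy atoms from the SMILES: 1 Br, 15 C, 1 N, 1 O, 1 S.
Implicit hydrogens by atom environment:
  5 × C: 2 H each → 10
  5 × C (aromatic): 1 H each → 5
  2 × C: 3 H each → 6
  2 × C: no H
  1 × Br: no H
  1 × C (aromatic): no H
  1 × N: 1 H
  1 × O: no H
  1 × S: no H
  Total hydrogens = 22.
Molecular formula: C15H22BrNOS

C15H22BrNOS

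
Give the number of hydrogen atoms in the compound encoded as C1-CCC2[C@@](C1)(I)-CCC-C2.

Hydrogens are implicit in SMILES; fill each atom to its normal valence:
  8 × C: 2 H each → 16
  1 × C: 1 H
  1 × C: no H
  1 × I: no H
  Total hydrogens = 17.

17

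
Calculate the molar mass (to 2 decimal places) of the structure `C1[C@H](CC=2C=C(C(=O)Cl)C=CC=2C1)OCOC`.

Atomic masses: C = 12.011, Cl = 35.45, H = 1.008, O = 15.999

Molecular formula: C13H15ClO3.
M = 13×12.011 + 1×35.45 + 15×1.008 + 3×15.999 = 254.71 g/mol.

254.71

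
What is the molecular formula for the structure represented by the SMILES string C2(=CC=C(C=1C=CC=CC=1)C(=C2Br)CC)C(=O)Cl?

Heavy atoms from the SMILES: 1 Br, 15 C, 1 Cl, 1 O.
Implicit hydrogens by atom environment:
  7 × C (aromatic): 1 H each → 7
  5 × C (aromatic): no H
  1 × Br: no H
  1 × C: 3 H
  1 × C: 2 H
  1 × C: no H
  1 × Cl: no H
  1 × O: no H
  Total hydrogens = 12.
Molecular formula: C15H12BrClO

C15H12BrClO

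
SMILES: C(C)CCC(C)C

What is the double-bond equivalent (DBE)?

Molecular formula from the SMILES: C7H16.
DoU = (2C + 2 + N − H − X)/2 = (2·7 + 2 + 0 − 16 − 0)/2 = 0/2 = 0.
(Structurally: 0 ring(s) + 0 π bond(s) = 0.)

0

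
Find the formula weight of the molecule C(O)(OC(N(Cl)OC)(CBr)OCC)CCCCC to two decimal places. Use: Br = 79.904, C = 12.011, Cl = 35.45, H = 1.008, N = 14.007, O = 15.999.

Molecular formula: C11H23BrClNO4.
M = 1×79.904 + 11×12.011 + 1×35.45 + 23×1.008 + 1×14.007 + 4×15.999 = 348.66 g/mol.

348.66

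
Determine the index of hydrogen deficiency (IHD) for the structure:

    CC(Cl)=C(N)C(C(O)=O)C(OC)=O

Molecular formula from the SMILES: C7H10ClNO4.
DoU = (2C + 2 + N − H − X)/2 = (2·7 + 2 + 1 − 10 − 1)/2 = 6/2 = 3.
(Structurally: 0 ring(s) + 3 π bond(s) = 3.)

3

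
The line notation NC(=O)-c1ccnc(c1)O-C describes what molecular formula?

C7H8N2O2

Heavy atoms from the SMILES: 7 C, 2 N, 2 O.
Implicit hydrogens by atom environment:
  3 × C (aromatic): 1 H each → 3
  2 × C (aromatic): no H
  2 × O: no H
  1 × C: 3 H
  1 × C: no H
  1 × N: 2 H
  1 × N (aromatic): no H
  Total hydrogens = 8.
Molecular formula: C7H8N2O2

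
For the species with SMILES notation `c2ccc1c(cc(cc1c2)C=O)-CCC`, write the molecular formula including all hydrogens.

C14H14O

Heavy atoms from the SMILES: 14 C, 1 O.
Implicit hydrogens by atom environment:
  6 × C (aromatic): 1 H each → 6
  4 × C (aromatic): no H
  2 × C: 2 H each → 4
  1 × C: 3 H
  1 × C: 1 H
  1 × O: no H
  Total hydrogens = 14.
Molecular formula: C14H14O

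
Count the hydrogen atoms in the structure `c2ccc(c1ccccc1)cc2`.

10

Hydrogens are implicit in SMILES; fill each atom to its normal valence:
  10 × C (aromatic): 1 H each → 10
  2 × C (aromatic): no H
  Total hydrogens = 10.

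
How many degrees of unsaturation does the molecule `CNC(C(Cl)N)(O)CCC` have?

0

Molecular formula from the SMILES: C6H15ClN2O.
DoU = (2C + 2 + N − H − X)/2 = (2·6 + 2 + 2 − 15 − 1)/2 = 0/2 = 0.
(Structurally: 0 ring(s) + 0 π bond(s) = 0.)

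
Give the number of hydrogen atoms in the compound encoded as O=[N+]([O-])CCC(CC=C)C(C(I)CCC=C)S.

Hydrogens are implicit in SMILES; fill each atom to its normal valence:
  7 × C: 2 H each → 14
  5 × C: 1 H each → 5
  1 × I: no H
  1 × N (charge +1): no H
  1 × O: no H
  1 × O (charge -1): no H
  1 × S: 1 H
  Total hydrogens = 20.

20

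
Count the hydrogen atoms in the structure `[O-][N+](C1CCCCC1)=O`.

Hydrogens are implicit in SMILES; fill each atom to its normal valence:
  5 × C: 2 H each → 10
  1 × C: 1 H
  1 × N (charge +1): no H
  1 × O: no H
  1 × O (charge -1): no H
  Total hydrogens = 11.

11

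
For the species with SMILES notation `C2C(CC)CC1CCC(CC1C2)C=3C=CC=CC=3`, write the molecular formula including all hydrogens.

Heavy atoms from the SMILES: 18 C.
Implicit hydrogens by atom environment:
  7 × C: 2 H each → 14
  5 × C (aromatic): 1 H each → 5
  4 × C: 1 H each → 4
  1 × C: 3 H
  1 × C (aromatic): no H
  Total hydrogens = 26.
Molecular formula: C18H26

C18H26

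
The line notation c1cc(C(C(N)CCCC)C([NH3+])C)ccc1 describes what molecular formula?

Heavy atoms from the SMILES: 14 C, 2 N.
Implicit hydrogens by atom environment:
  5 × C (aromatic): 1 H each → 5
  3 × C: 2 H each → 6
  3 × C: 1 H each → 3
  2 × C: 3 H each → 6
  1 × C (aromatic): no H
  1 × N (charge +1): 3 H
  1 × N: 2 H
  Total hydrogens = 25.
Net charge +1.
Molecular formula: C14H25N2+

C14H25N2+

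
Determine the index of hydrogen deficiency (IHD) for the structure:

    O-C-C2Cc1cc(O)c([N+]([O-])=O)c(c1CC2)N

Molecular formula from the SMILES: C11H14N2O4.
DoU = (2C + 2 + N − H − X)/2 = (2·11 + 2 + 2 − 14 − 0)/2 = 12/2 = 6.
(Structurally: 2 ring(s) + 4 π bond(s) = 6.)

6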